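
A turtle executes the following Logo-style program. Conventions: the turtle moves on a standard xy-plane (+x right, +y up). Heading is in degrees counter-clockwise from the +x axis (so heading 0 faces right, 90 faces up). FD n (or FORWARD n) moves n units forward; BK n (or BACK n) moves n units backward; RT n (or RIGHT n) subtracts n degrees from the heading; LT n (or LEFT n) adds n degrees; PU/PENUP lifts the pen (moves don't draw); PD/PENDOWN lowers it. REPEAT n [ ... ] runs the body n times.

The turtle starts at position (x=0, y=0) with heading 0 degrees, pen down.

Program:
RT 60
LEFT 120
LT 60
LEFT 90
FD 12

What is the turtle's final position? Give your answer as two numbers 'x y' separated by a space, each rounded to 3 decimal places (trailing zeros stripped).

Executing turtle program step by step:
Start: pos=(0,0), heading=0, pen down
RT 60: heading 0 -> 300
LT 120: heading 300 -> 60
LT 60: heading 60 -> 120
LT 90: heading 120 -> 210
FD 12: (0,0) -> (-10.392,-6) [heading=210, draw]
Final: pos=(-10.392,-6), heading=210, 1 segment(s) drawn

Answer: -10.392 -6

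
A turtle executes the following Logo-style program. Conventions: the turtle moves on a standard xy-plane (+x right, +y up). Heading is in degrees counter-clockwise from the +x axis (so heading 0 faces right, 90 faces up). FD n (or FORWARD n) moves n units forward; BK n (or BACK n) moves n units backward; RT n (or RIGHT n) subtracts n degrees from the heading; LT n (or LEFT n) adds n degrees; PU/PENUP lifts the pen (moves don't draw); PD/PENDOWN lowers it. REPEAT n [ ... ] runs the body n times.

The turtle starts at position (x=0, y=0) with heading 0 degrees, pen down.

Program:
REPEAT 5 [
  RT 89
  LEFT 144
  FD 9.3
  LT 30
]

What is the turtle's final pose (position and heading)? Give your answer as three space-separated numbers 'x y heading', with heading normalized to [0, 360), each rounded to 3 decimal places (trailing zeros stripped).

Executing turtle program step by step:
Start: pos=(0,0), heading=0, pen down
REPEAT 5 [
  -- iteration 1/5 --
  RT 89: heading 0 -> 271
  LT 144: heading 271 -> 55
  FD 9.3: (0,0) -> (5.334,7.618) [heading=55, draw]
  LT 30: heading 55 -> 85
  -- iteration 2/5 --
  RT 89: heading 85 -> 356
  LT 144: heading 356 -> 140
  FD 9.3: (5.334,7.618) -> (-1.79,13.596) [heading=140, draw]
  LT 30: heading 140 -> 170
  -- iteration 3/5 --
  RT 89: heading 170 -> 81
  LT 144: heading 81 -> 225
  FD 9.3: (-1.79,13.596) -> (-8.366,7.02) [heading=225, draw]
  LT 30: heading 225 -> 255
  -- iteration 4/5 --
  RT 89: heading 255 -> 166
  LT 144: heading 166 -> 310
  FD 9.3: (-8.366,7.02) -> (-2.388,-0.104) [heading=310, draw]
  LT 30: heading 310 -> 340
  -- iteration 5/5 --
  RT 89: heading 340 -> 251
  LT 144: heading 251 -> 35
  FD 9.3: (-2.388,-0.104) -> (5.23,5.23) [heading=35, draw]
  LT 30: heading 35 -> 65
]
Final: pos=(5.23,5.23), heading=65, 5 segment(s) drawn

Answer: 5.23 5.23 65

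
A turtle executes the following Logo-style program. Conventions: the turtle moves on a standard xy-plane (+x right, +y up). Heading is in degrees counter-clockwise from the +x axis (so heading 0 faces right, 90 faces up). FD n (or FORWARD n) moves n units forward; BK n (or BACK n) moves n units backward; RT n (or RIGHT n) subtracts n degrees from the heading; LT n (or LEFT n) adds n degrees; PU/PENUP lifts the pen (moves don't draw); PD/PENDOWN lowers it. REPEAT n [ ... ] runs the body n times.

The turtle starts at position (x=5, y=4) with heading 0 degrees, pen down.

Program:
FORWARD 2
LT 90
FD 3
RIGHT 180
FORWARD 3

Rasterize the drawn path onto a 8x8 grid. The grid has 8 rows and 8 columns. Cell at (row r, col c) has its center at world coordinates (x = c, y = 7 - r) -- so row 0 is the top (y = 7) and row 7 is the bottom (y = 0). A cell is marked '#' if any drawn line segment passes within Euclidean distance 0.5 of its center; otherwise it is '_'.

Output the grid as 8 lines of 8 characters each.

Segment 0: (5,4) -> (7,4)
Segment 1: (7,4) -> (7,7)
Segment 2: (7,7) -> (7,4)

Answer: _______#
_______#
_______#
_____###
________
________
________
________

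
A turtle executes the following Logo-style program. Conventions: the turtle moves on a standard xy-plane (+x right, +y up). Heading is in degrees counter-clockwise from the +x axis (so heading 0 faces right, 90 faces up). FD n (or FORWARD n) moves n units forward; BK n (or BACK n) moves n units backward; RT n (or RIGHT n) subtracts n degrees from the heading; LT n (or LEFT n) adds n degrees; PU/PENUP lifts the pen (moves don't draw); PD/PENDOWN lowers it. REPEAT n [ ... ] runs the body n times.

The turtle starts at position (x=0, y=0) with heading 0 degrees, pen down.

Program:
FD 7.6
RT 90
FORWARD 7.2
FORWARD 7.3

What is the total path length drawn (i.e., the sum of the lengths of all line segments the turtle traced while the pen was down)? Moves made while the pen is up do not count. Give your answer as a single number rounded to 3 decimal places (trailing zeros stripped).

Executing turtle program step by step:
Start: pos=(0,0), heading=0, pen down
FD 7.6: (0,0) -> (7.6,0) [heading=0, draw]
RT 90: heading 0 -> 270
FD 7.2: (7.6,0) -> (7.6,-7.2) [heading=270, draw]
FD 7.3: (7.6,-7.2) -> (7.6,-14.5) [heading=270, draw]
Final: pos=(7.6,-14.5), heading=270, 3 segment(s) drawn

Segment lengths:
  seg 1: (0,0) -> (7.6,0), length = 7.6
  seg 2: (7.6,0) -> (7.6,-7.2), length = 7.2
  seg 3: (7.6,-7.2) -> (7.6,-14.5), length = 7.3
Total = 22.1

Answer: 22.1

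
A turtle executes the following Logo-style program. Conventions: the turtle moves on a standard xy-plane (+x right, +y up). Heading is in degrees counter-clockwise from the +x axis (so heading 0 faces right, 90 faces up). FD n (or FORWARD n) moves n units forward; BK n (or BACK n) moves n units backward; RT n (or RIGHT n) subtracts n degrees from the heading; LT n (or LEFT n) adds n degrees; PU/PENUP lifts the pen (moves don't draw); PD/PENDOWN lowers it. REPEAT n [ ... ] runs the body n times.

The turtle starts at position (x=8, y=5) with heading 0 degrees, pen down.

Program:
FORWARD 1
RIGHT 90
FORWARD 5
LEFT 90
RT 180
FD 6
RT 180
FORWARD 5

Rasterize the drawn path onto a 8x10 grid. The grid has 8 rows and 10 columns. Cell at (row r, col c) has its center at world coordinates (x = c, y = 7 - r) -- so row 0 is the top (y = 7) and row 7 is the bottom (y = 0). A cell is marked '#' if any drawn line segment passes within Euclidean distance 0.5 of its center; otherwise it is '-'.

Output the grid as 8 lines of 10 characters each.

Answer: ----------
----------
--------##
---------#
---------#
---------#
---------#
---#######

Derivation:
Segment 0: (8,5) -> (9,5)
Segment 1: (9,5) -> (9,0)
Segment 2: (9,0) -> (3,-0)
Segment 3: (3,-0) -> (8,0)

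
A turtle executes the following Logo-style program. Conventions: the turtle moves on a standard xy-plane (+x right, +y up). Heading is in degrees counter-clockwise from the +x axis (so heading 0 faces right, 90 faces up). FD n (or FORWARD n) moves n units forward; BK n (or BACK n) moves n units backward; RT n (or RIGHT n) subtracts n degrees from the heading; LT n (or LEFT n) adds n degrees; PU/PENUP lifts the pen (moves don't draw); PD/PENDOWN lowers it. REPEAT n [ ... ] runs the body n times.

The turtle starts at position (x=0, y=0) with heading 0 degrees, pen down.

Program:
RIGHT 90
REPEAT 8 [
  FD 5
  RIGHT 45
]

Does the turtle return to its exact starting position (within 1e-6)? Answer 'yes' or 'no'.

Executing turtle program step by step:
Start: pos=(0,0), heading=0, pen down
RT 90: heading 0 -> 270
REPEAT 8 [
  -- iteration 1/8 --
  FD 5: (0,0) -> (0,-5) [heading=270, draw]
  RT 45: heading 270 -> 225
  -- iteration 2/8 --
  FD 5: (0,-5) -> (-3.536,-8.536) [heading=225, draw]
  RT 45: heading 225 -> 180
  -- iteration 3/8 --
  FD 5: (-3.536,-8.536) -> (-8.536,-8.536) [heading=180, draw]
  RT 45: heading 180 -> 135
  -- iteration 4/8 --
  FD 5: (-8.536,-8.536) -> (-12.071,-5) [heading=135, draw]
  RT 45: heading 135 -> 90
  -- iteration 5/8 --
  FD 5: (-12.071,-5) -> (-12.071,0) [heading=90, draw]
  RT 45: heading 90 -> 45
  -- iteration 6/8 --
  FD 5: (-12.071,0) -> (-8.536,3.536) [heading=45, draw]
  RT 45: heading 45 -> 0
  -- iteration 7/8 --
  FD 5: (-8.536,3.536) -> (-3.536,3.536) [heading=0, draw]
  RT 45: heading 0 -> 315
  -- iteration 8/8 --
  FD 5: (-3.536,3.536) -> (0,0) [heading=315, draw]
  RT 45: heading 315 -> 270
]
Final: pos=(0,0), heading=270, 8 segment(s) drawn

Start position: (0, 0)
Final position: (0, 0)
Distance = 0; < 1e-6 -> CLOSED

Answer: yes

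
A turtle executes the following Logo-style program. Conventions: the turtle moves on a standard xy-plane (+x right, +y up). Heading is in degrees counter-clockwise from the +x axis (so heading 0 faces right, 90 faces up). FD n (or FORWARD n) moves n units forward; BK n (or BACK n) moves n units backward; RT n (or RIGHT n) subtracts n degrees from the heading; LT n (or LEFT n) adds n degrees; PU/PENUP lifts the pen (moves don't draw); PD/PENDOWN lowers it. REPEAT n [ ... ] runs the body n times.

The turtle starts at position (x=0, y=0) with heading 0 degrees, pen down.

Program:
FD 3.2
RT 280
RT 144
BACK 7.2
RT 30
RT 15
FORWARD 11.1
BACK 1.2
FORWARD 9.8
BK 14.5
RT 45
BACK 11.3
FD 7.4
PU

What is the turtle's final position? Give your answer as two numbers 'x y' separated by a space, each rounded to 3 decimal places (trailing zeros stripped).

Executing turtle program step by step:
Start: pos=(0,0), heading=0, pen down
FD 3.2: (0,0) -> (3.2,0) [heading=0, draw]
RT 280: heading 0 -> 80
RT 144: heading 80 -> 296
BK 7.2: (3.2,0) -> (0.044,6.471) [heading=296, draw]
RT 30: heading 296 -> 266
RT 15: heading 266 -> 251
FD 11.1: (0.044,6.471) -> (-3.57,-4.024) [heading=251, draw]
BK 1.2: (-3.57,-4.024) -> (-3.179,-2.889) [heading=251, draw]
FD 9.8: (-3.179,-2.889) -> (-6.37,-12.155) [heading=251, draw]
BK 14.5: (-6.37,-12.155) -> (-1.649,1.555) [heading=251, draw]
RT 45: heading 251 -> 206
BK 11.3: (-1.649,1.555) -> (8.507,6.508) [heading=206, draw]
FD 7.4: (8.507,6.508) -> (1.856,3.264) [heading=206, draw]
PU: pen up
Final: pos=(1.856,3.264), heading=206, 8 segment(s) drawn

Answer: 1.856 3.264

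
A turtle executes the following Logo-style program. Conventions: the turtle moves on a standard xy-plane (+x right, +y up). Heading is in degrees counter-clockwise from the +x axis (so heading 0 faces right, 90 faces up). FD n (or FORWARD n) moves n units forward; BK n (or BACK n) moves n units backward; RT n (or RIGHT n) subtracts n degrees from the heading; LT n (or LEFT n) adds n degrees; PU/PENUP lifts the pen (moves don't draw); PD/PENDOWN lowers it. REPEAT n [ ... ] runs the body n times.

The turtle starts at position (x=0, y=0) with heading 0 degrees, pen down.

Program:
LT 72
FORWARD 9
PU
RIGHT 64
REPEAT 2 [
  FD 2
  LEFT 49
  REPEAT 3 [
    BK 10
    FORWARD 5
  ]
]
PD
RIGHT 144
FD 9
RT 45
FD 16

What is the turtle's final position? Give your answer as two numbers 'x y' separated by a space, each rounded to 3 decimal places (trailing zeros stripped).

Answer: 10.858 -37.905

Derivation:
Executing turtle program step by step:
Start: pos=(0,0), heading=0, pen down
LT 72: heading 0 -> 72
FD 9: (0,0) -> (2.781,8.56) [heading=72, draw]
PU: pen up
RT 64: heading 72 -> 8
REPEAT 2 [
  -- iteration 1/2 --
  FD 2: (2.781,8.56) -> (4.762,8.838) [heading=8, move]
  LT 49: heading 8 -> 57
  REPEAT 3 [
    -- iteration 1/3 --
    BK 10: (4.762,8.838) -> (-0.685,0.451) [heading=57, move]
    FD 5: (-0.685,0.451) -> (2.038,4.645) [heading=57, move]
    -- iteration 2/3 --
    BK 10: (2.038,4.645) -> (-3.408,-3.742) [heading=57, move]
    FD 5: (-3.408,-3.742) -> (-0.685,0.451) [heading=57, move]
    -- iteration 3/3 --
    BK 10: (-0.685,0.451) -> (-6.131,-7.936) [heading=57, move]
    FD 5: (-6.131,-7.936) -> (-3.408,-3.742) [heading=57, move]
  ]
  -- iteration 2/2 --
  FD 2: (-3.408,-3.742) -> (-2.319,-2.065) [heading=57, move]
  LT 49: heading 57 -> 106
  REPEAT 3 [
    -- iteration 1/3 --
    BK 10: (-2.319,-2.065) -> (0.438,-11.677) [heading=106, move]
    FD 5: (0.438,-11.677) -> (-0.94,-6.871) [heading=106, move]
    -- iteration 2/3 --
    BK 10: (-0.94,-6.871) -> (1.816,-16.484) [heading=106, move]
    FD 5: (1.816,-16.484) -> (0.438,-11.677) [heading=106, move]
    -- iteration 3/3 --
    BK 10: (0.438,-11.677) -> (3.194,-21.29) [heading=106, move]
    FD 5: (3.194,-21.29) -> (1.816,-16.484) [heading=106, move]
  ]
]
PD: pen down
RT 144: heading 106 -> 322
FD 9: (1.816,-16.484) -> (8.908,-22.025) [heading=322, draw]
RT 45: heading 322 -> 277
FD 16: (8.908,-22.025) -> (10.858,-37.905) [heading=277, draw]
Final: pos=(10.858,-37.905), heading=277, 3 segment(s) drawn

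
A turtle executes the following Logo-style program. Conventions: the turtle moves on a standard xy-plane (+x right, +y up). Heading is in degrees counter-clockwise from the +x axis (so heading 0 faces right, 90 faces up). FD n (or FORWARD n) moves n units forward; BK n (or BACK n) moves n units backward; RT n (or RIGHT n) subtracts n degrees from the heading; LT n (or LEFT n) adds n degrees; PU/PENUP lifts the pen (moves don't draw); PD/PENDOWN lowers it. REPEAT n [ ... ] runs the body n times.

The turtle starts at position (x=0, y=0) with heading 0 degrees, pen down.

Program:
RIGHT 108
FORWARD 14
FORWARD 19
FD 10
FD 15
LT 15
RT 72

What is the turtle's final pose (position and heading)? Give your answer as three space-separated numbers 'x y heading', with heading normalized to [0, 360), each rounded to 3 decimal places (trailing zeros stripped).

Answer: -17.923 -55.161 195

Derivation:
Executing turtle program step by step:
Start: pos=(0,0), heading=0, pen down
RT 108: heading 0 -> 252
FD 14: (0,0) -> (-4.326,-13.315) [heading=252, draw]
FD 19: (-4.326,-13.315) -> (-10.198,-31.385) [heading=252, draw]
FD 10: (-10.198,-31.385) -> (-13.288,-40.895) [heading=252, draw]
FD 15: (-13.288,-40.895) -> (-17.923,-55.161) [heading=252, draw]
LT 15: heading 252 -> 267
RT 72: heading 267 -> 195
Final: pos=(-17.923,-55.161), heading=195, 4 segment(s) drawn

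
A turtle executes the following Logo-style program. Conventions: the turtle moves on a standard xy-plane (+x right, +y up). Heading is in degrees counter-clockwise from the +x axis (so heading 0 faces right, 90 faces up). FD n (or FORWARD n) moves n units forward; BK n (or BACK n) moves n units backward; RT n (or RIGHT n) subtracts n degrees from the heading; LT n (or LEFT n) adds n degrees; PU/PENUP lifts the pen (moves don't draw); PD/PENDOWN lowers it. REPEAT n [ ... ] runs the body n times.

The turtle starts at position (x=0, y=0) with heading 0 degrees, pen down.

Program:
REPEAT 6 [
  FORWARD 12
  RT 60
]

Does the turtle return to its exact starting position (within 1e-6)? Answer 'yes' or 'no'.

Executing turtle program step by step:
Start: pos=(0,0), heading=0, pen down
REPEAT 6 [
  -- iteration 1/6 --
  FD 12: (0,0) -> (12,0) [heading=0, draw]
  RT 60: heading 0 -> 300
  -- iteration 2/6 --
  FD 12: (12,0) -> (18,-10.392) [heading=300, draw]
  RT 60: heading 300 -> 240
  -- iteration 3/6 --
  FD 12: (18,-10.392) -> (12,-20.785) [heading=240, draw]
  RT 60: heading 240 -> 180
  -- iteration 4/6 --
  FD 12: (12,-20.785) -> (0,-20.785) [heading=180, draw]
  RT 60: heading 180 -> 120
  -- iteration 5/6 --
  FD 12: (0,-20.785) -> (-6,-10.392) [heading=120, draw]
  RT 60: heading 120 -> 60
  -- iteration 6/6 --
  FD 12: (-6,-10.392) -> (0,0) [heading=60, draw]
  RT 60: heading 60 -> 0
]
Final: pos=(0,0), heading=0, 6 segment(s) drawn

Start position: (0, 0)
Final position: (0, 0)
Distance = 0; < 1e-6 -> CLOSED

Answer: yes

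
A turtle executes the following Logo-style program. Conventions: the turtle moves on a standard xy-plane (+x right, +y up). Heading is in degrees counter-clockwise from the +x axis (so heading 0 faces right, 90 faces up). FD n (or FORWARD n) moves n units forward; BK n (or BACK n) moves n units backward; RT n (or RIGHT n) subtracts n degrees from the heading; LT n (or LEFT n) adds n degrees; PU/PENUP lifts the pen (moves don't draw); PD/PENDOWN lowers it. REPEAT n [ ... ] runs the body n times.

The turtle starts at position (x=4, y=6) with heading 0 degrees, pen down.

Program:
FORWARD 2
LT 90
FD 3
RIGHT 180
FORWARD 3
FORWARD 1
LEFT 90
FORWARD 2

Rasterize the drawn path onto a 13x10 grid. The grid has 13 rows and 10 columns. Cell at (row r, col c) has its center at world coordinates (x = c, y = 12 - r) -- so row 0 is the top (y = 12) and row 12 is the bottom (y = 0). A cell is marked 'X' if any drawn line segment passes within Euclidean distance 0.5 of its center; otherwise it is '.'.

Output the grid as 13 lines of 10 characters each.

Answer: ..........
..........
..........
......X...
......X...
......X...
....XXX...
......XXX.
..........
..........
..........
..........
..........

Derivation:
Segment 0: (4,6) -> (6,6)
Segment 1: (6,6) -> (6,9)
Segment 2: (6,9) -> (6,6)
Segment 3: (6,6) -> (6,5)
Segment 4: (6,5) -> (8,5)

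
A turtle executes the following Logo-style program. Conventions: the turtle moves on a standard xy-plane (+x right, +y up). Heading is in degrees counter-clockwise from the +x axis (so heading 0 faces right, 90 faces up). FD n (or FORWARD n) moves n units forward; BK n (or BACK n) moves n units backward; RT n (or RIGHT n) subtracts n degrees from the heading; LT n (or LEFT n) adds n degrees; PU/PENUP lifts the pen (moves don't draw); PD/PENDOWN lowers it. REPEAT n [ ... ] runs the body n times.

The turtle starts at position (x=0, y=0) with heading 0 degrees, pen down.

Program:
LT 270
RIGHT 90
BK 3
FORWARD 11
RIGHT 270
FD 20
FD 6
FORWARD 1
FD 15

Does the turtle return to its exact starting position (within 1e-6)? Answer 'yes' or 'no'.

Executing turtle program step by step:
Start: pos=(0,0), heading=0, pen down
LT 270: heading 0 -> 270
RT 90: heading 270 -> 180
BK 3: (0,0) -> (3,0) [heading=180, draw]
FD 11: (3,0) -> (-8,0) [heading=180, draw]
RT 270: heading 180 -> 270
FD 20: (-8,0) -> (-8,-20) [heading=270, draw]
FD 6: (-8,-20) -> (-8,-26) [heading=270, draw]
FD 1: (-8,-26) -> (-8,-27) [heading=270, draw]
FD 15: (-8,-27) -> (-8,-42) [heading=270, draw]
Final: pos=(-8,-42), heading=270, 6 segment(s) drawn

Start position: (0, 0)
Final position: (-8, -42)
Distance = 42.755; >= 1e-6 -> NOT closed

Answer: no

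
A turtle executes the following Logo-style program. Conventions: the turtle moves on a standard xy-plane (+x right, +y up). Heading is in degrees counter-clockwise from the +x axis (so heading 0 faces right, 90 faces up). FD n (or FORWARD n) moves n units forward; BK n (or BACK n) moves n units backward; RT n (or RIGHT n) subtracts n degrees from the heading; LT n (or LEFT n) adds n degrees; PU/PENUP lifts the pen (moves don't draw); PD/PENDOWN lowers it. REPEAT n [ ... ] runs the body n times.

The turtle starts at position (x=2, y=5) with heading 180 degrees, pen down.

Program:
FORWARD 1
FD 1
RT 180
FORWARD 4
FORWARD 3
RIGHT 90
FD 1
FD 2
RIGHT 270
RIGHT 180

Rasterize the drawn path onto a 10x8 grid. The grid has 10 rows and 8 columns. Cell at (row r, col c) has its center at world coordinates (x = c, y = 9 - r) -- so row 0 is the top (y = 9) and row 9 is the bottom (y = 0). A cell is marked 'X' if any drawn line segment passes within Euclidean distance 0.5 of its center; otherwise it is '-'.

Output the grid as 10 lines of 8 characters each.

Segment 0: (2,5) -> (1,5)
Segment 1: (1,5) -> (0,5)
Segment 2: (0,5) -> (4,5)
Segment 3: (4,5) -> (7,5)
Segment 4: (7,5) -> (7,4)
Segment 5: (7,4) -> (7,2)

Answer: --------
--------
--------
--------
XXXXXXXX
-------X
-------X
-------X
--------
--------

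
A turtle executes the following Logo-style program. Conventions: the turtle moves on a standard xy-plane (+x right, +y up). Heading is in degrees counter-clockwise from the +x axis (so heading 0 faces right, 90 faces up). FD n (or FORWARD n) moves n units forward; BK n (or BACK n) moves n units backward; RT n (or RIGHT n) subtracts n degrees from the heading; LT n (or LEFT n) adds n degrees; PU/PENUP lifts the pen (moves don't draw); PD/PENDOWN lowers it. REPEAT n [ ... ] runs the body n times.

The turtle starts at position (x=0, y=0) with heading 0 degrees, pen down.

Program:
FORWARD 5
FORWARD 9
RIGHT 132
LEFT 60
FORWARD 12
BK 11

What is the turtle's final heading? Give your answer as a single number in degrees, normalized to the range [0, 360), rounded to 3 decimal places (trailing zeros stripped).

Executing turtle program step by step:
Start: pos=(0,0), heading=0, pen down
FD 5: (0,0) -> (5,0) [heading=0, draw]
FD 9: (5,0) -> (14,0) [heading=0, draw]
RT 132: heading 0 -> 228
LT 60: heading 228 -> 288
FD 12: (14,0) -> (17.708,-11.413) [heading=288, draw]
BK 11: (17.708,-11.413) -> (14.309,-0.951) [heading=288, draw]
Final: pos=(14.309,-0.951), heading=288, 4 segment(s) drawn

Answer: 288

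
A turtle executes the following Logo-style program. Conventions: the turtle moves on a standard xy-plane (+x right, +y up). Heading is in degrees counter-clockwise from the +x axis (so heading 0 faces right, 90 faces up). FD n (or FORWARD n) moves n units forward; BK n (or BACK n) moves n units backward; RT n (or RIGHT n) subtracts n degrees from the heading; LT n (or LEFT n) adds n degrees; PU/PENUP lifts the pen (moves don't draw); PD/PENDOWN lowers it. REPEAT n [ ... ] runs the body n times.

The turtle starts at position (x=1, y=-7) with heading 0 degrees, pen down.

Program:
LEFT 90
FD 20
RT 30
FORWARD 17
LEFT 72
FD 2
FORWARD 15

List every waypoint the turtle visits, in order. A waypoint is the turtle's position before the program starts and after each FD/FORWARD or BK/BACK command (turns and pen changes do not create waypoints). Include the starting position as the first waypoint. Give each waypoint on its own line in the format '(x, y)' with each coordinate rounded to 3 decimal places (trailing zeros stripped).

Answer: (1, -7)
(1, 13)
(9.5, 27.722)
(8.162, 29.209)
(-1.875, 40.356)

Derivation:
Executing turtle program step by step:
Start: pos=(1,-7), heading=0, pen down
LT 90: heading 0 -> 90
FD 20: (1,-7) -> (1,13) [heading=90, draw]
RT 30: heading 90 -> 60
FD 17: (1,13) -> (9.5,27.722) [heading=60, draw]
LT 72: heading 60 -> 132
FD 2: (9.5,27.722) -> (8.162,29.209) [heading=132, draw]
FD 15: (8.162,29.209) -> (-1.875,40.356) [heading=132, draw]
Final: pos=(-1.875,40.356), heading=132, 4 segment(s) drawn
Waypoints (5 total):
(1, -7)
(1, 13)
(9.5, 27.722)
(8.162, 29.209)
(-1.875, 40.356)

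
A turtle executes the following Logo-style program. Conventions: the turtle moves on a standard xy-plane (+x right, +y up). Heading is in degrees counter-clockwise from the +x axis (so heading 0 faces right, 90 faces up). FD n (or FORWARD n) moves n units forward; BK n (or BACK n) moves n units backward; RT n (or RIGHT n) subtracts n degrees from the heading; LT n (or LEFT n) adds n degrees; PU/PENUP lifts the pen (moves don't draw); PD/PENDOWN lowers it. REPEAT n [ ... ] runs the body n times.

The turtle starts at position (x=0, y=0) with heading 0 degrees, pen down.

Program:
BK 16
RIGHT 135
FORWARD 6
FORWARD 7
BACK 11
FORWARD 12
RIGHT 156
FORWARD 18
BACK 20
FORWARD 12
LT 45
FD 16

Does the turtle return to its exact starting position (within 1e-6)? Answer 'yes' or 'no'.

Answer: no

Derivation:
Executing turtle program step by step:
Start: pos=(0,0), heading=0, pen down
BK 16: (0,0) -> (-16,0) [heading=0, draw]
RT 135: heading 0 -> 225
FD 6: (-16,0) -> (-20.243,-4.243) [heading=225, draw]
FD 7: (-20.243,-4.243) -> (-25.192,-9.192) [heading=225, draw]
BK 11: (-25.192,-9.192) -> (-17.414,-1.414) [heading=225, draw]
FD 12: (-17.414,-1.414) -> (-25.899,-9.899) [heading=225, draw]
RT 156: heading 225 -> 69
FD 18: (-25.899,-9.899) -> (-19.449,6.905) [heading=69, draw]
BK 20: (-19.449,6.905) -> (-26.616,-11.767) [heading=69, draw]
FD 12: (-26.616,-11.767) -> (-22.316,-0.564) [heading=69, draw]
LT 45: heading 69 -> 114
FD 16: (-22.316,-0.564) -> (-28.824,14.053) [heading=114, draw]
Final: pos=(-28.824,14.053), heading=114, 9 segment(s) drawn

Start position: (0, 0)
Final position: (-28.824, 14.053)
Distance = 32.067; >= 1e-6 -> NOT closed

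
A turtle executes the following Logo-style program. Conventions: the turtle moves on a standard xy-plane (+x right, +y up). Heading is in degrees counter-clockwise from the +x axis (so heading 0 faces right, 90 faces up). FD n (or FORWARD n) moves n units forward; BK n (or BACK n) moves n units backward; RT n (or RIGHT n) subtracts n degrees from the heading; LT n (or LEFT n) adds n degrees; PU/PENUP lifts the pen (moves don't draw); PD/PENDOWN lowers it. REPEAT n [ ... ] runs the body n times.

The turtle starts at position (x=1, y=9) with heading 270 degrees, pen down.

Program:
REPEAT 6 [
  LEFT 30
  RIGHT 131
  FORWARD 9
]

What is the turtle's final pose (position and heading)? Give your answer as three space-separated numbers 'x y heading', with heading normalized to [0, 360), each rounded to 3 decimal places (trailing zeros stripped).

Answer: -0.107 18.719 24

Derivation:
Executing turtle program step by step:
Start: pos=(1,9), heading=270, pen down
REPEAT 6 [
  -- iteration 1/6 --
  LT 30: heading 270 -> 300
  RT 131: heading 300 -> 169
  FD 9: (1,9) -> (-7.835,10.717) [heading=169, draw]
  -- iteration 2/6 --
  LT 30: heading 169 -> 199
  RT 131: heading 199 -> 68
  FD 9: (-7.835,10.717) -> (-4.463,19.062) [heading=68, draw]
  -- iteration 3/6 --
  LT 30: heading 68 -> 98
  RT 131: heading 98 -> 327
  FD 9: (-4.463,19.062) -> (3.085,14.16) [heading=327, draw]
  -- iteration 4/6 --
  LT 30: heading 327 -> 357
  RT 131: heading 357 -> 226
  FD 9: (3.085,14.16) -> (-3.167,7.686) [heading=226, draw]
  -- iteration 5/6 --
  LT 30: heading 226 -> 256
  RT 131: heading 256 -> 125
  FD 9: (-3.167,7.686) -> (-8.329,15.058) [heading=125, draw]
  -- iteration 6/6 --
  LT 30: heading 125 -> 155
  RT 131: heading 155 -> 24
  FD 9: (-8.329,15.058) -> (-0.107,18.719) [heading=24, draw]
]
Final: pos=(-0.107,18.719), heading=24, 6 segment(s) drawn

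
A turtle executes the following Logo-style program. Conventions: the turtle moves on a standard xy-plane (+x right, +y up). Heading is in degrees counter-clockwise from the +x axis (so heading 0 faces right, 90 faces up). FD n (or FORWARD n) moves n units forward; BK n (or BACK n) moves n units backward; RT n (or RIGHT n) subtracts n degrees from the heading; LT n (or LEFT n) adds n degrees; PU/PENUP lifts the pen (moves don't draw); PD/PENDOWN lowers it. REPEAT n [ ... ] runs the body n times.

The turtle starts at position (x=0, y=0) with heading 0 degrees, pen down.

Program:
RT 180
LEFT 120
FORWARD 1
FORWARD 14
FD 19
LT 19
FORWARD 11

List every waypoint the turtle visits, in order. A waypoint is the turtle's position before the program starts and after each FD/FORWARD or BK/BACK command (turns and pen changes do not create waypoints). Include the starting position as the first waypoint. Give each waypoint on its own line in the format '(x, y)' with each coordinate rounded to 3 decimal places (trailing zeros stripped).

Answer: (0, 0)
(0.5, -0.866)
(7.5, -12.99)
(17, -29.445)
(25.302, -36.662)

Derivation:
Executing turtle program step by step:
Start: pos=(0,0), heading=0, pen down
RT 180: heading 0 -> 180
LT 120: heading 180 -> 300
FD 1: (0,0) -> (0.5,-0.866) [heading=300, draw]
FD 14: (0.5,-0.866) -> (7.5,-12.99) [heading=300, draw]
FD 19: (7.5,-12.99) -> (17,-29.445) [heading=300, draw]
LT 19: heading 300 -> 319
FD 11: (17,-29.445) -> (25.302,-36.662) [heading=319, draw]
Final: pos=(25.302,-36.662), heading=319, 4 segment(s) drawn
Waypoints (5 total):
(0, 0)
(0.5, -0.866)
(7.5, -12.99)
(17, -29.445)
(25.302, -36.662)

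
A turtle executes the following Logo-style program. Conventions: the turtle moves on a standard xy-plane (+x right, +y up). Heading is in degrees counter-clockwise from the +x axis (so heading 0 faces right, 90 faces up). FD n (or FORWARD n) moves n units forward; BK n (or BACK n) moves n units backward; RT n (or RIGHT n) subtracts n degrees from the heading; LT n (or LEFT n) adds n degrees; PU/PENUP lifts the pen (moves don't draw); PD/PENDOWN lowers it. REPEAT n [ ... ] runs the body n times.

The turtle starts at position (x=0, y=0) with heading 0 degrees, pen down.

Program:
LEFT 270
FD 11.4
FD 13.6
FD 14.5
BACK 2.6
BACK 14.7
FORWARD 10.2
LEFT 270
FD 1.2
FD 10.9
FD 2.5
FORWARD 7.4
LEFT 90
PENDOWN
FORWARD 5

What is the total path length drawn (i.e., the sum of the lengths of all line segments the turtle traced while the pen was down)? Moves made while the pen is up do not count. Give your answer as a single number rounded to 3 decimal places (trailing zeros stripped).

Answer: 94

Derivation:
Executing turtle program step by step:
Start: pos=(0,0), heading=0, pen down
LT 270: heading 0 -> 270
FD 11.4: (0,0) -> (0,-11.4) [heading=270, draw]
FD 13.6: (0,-11.4) -> (0,-25) [heading=270, draw]
FD 14.5: (0,-25) -> (0,-39.5) [heading=270, draw]
BK 2.6: (0,-39.5) -> (0,-36.9) [heading=270, draw]
BK 14.7: (0,-36.9) -> (0,-22.2) [heading=270, draw]
FD 10.2: (0,-22.2) -> (0,-32.4) [heading=270, draw]
LT 270: heading 270 -> 180
FD 1.2: (0,-32.4) -> (-1.2,-32.4) [heading=180, draw]
FD 10.9: (-1.2,-32.4) -> (-12.1,-32.4) [heading=180, draw]
FD 2.5: (-12.1,-32.4) -> (-14.6,-32.4) [heading=180, draw]
FD 7.4: (-14.6,-32.4) -> (-22,-32.4) [heading=180, draw]
LT 90: heading 180 -> 270
PD: pen down
FD 5: (-22,-32.4) -> (-22,-37.4) [heading=270, draw]
Final: pos=(-22,-37.4), heading=270, 11 segment(s) drawn

Segment lengths:
  seg 1: (0,0) -> (0,-11.4), length = 11.4
  seg 2: (0,-11.4) -> (0,-25), length = 13.6
  seg 3: (0,-25) -> (0,-39.5), length = 14.5
  seg 4: (0,-39.5) -> (0,-36.9), length = 2.6
  seg 5: (0,-36.9) -> (0,-22.2), length = 14.7
  seg 6: (0,-22.2) -> (0,-32.4), length = 10.2
  seg 7: (0,-32.4) -> (-1.2,-32.4), length = 1.2
  seg 8: (-1.2,-32.4) -> (-12.1,-32.4), length = 10.9
  seg 9: (-12.1,-32.4) -> (-14.6,-32.4), length = 2.5
  seg 10: (-14.6,-32.4) -> (-22,-32.4), length = 7.4
  seg 11: (-22,-32.4) -> (-22,-37.4), length = 5
Total = 94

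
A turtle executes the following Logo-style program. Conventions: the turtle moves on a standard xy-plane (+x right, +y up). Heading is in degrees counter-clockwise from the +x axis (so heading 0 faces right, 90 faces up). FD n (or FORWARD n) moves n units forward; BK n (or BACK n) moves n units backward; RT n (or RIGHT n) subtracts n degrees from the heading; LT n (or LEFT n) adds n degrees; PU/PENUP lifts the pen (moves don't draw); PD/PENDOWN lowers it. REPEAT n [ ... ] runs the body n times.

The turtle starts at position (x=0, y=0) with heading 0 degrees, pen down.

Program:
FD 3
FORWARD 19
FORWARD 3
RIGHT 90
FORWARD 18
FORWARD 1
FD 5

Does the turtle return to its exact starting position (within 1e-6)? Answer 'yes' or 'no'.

Executing turtle program step by step:
Start: pos=(0,0), heading=0, pen down
FD 3: (0,0) -> (3,0) [heading=0, draw]
FD 19: (3,0) -> (22,0) [heading=0, draw]
FD 3: (22,0) -> (25,0) [heading=0, draw]
RT 90: heading 0 -> 270
FD 18: (25,0) -> (25,-18) [heading=270, draw]
FD 1: (25,-18) -> (25,-19) [heading=270, draw]
FD 5: (25,-19) -> (25,-24) [heading=270, draw]
Final: pos=(25,-24), heading=270, 6 segment(s) drawn

Start position: (0, 0)
Final position: (25, -24)
Distance = 34.655; >= 1e-6 -> NOT closed

Answer: no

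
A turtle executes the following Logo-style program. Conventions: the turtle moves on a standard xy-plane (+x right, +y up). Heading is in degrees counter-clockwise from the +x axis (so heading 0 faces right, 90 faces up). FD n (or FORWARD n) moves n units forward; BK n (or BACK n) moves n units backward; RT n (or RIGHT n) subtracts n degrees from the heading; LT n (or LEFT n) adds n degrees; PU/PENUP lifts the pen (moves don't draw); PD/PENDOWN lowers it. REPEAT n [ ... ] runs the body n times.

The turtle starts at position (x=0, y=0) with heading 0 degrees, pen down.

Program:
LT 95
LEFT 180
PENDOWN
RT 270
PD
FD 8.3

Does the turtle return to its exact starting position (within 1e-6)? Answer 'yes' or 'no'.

Answer: no

Derivation:
Executing turtle program step by step:
Start: pos=(0,0), heading=0, pen down
LT 95: heading 0 -> 95
LT 180: heading 95 -> 275
PD: pen down
RT 270: heading 275 -> 5
PD: pen down
FD 8.3: (0,0) -> (8.268,0.723) [heading=5, draw]
Final: pos=(8.268,0.723), heading=5, 1 segment(s) drawn

Start position: (0, 0)
Final position: (8.268, 0.723)
Distance = 8.3; >= 1e-6 -> NOT closed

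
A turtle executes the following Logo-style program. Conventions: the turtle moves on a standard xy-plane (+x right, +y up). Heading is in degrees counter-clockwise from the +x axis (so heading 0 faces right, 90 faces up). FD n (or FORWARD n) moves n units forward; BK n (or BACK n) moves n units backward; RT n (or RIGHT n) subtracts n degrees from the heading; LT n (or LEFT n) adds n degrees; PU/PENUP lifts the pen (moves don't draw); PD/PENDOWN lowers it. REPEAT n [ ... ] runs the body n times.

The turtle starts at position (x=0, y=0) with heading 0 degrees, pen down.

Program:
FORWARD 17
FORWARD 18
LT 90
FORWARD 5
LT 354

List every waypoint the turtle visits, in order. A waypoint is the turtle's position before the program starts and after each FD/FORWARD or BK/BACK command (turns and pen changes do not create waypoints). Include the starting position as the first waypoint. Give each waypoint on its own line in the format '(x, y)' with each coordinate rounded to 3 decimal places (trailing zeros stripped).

Answer: (0, 0)
(17, 0)
(35, 0)
(35, 5)

Derivation:
Executing turtle program step by step:
Start: pos=(0,0), heading=0, pen down
FD 17: (0,0) -> (17,0) [heading=0, draw]
FD 18: (17,0) -> (35,0) [heading=0, draw]
LT 90: heading 0 -> 90
FD 5: (35,0) -> (35,5) [heading=90, draw]
LT 354: heading 90 -> 84
Final: pos=(35,5), heading=84, 3 segment(s) drawn
Waypoints (4 total):
(0, 0)
(17, 0)
(35, 0)
(35, 5)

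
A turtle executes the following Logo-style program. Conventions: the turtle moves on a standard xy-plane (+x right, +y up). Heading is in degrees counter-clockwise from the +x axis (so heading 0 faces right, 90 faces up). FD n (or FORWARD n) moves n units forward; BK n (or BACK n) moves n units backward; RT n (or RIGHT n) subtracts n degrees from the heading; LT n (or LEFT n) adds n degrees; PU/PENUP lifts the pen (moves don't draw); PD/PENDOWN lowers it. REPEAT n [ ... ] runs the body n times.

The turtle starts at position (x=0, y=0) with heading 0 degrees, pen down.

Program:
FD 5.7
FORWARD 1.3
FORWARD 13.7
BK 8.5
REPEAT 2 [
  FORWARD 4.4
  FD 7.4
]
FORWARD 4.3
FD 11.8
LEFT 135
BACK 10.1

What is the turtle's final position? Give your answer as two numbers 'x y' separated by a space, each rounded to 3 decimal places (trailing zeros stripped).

Answer: 59.042 -7.142

Derivation:
Executing turtle program step by step:
Start: pos=(0,0), heading=0, pen down
FD 5.7: (0,0) -> (5.7,0) [heading=0, draw]
FD 1.3: (5.7,0) -> (7,0) [heading=0, draw]
FD 13.7: (7,0) -> (20.7,0) [heading=0, draw]
BK 8.5: (20.7,0) -> (12.2,0) [heading=0, draw]
REPEAT 2 [
  -- iteration 1/2 --
  FD 4.4: (12.2,0) -> (16.6,0) [heading=0, draw]
  FD 7.4: (16.6,0) -> (24,0) [heading=0, draw]
  -- iteration 2/2 --
  FD 4.4: (24,0) -> (28.4,0) [heading=0, draw]
  FD 7.4: (28.4,0) -> (35.8,0) [heading=0, draw]
]
FD 4.3: (35.8,0) -> (40.1,0) [heading=0, draw]
FD 11.8: (40.1,0) -> (51.9,0) [heading=0, draw]
LT 135: heading 0 -> 135
BK 10.1: (51.9,0) -> (59.042,-7.142) [heading=135, draw]
Final: pos=(59.042,-7.142), heading=135, 11 segment(s) drawn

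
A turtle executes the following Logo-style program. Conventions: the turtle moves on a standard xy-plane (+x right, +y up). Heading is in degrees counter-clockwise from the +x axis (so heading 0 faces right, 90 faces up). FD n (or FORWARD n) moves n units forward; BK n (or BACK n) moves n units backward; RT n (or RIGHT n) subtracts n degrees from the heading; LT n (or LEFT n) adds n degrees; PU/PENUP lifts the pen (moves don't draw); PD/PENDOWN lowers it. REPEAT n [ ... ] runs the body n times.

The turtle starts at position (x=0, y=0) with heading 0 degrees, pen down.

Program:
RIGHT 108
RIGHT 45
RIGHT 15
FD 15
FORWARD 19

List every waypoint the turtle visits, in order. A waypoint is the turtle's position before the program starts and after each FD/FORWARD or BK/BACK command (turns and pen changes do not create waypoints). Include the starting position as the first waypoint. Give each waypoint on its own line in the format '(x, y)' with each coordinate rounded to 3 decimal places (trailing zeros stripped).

Answer: (0, 0)
(-14.672, -3.119)
(-33.257, -7.069)

Derivation:
Executing turtle program step by step:
Start: pos=(0,0), heading=0, pen down
RT 108: heading 0 -> 252
RT 45: heading 252 -> 207
RT 15: heading 207 -> 192
FD 15: (0,0) -> (-14.672,-3.119) [heading=192, draw]
FD 19: (-14.672,-3.119) -> (-33.257,-7.069) [heading=192, draw]
Final: pos=(-33.257,-7.069), heading=192, 2 segment(s) drawn
Waypoints (3 total):
(0, 0)
(-14.672, -3.119)
(-33.257, -7.069)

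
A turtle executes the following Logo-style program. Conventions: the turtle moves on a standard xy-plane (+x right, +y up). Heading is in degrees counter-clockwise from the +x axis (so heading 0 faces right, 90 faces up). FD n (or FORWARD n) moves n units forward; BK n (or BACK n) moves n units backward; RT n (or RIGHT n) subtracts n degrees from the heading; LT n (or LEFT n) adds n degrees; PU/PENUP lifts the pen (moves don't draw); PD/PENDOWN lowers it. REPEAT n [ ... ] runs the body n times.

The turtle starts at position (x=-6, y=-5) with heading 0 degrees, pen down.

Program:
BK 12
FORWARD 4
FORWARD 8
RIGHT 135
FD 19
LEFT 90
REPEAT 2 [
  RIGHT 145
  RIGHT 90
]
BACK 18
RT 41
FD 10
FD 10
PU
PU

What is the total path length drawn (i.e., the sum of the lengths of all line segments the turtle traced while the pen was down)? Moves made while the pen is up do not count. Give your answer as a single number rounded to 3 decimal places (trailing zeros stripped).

Answer: 81

Derivation:
Executing turtle program step by step:
Start: pos=(-6,-5), heading=0, pen down
BK 12: (-6,-5) -> (-18,-5) [heading=0, draw]
FD 4: (-18,-5) -> (-14,-5) [heading=0, draw]
FD 8: (-14,-5) -> (-6,-5) [heading=0, draw]
RT 135: heading 0 -> 225
FD 19: (-6,-5) -> (-19.435,-18.435) [heading=225, draw]
LT 90: heading 225 -> 315
REPEAT 2 [
  -- iteration 1/2 --
  RT 145: heading 315 -> 170
  RT 90: heading 170 -> 80
  -- iteration 2/2 --
  RT 145: heading 80 -> 295
  RT 90: heading 295 -> 205
]
BK 18: (-19.435,-18.435) -> (-3.121,-10.828) [heading=205, draw]
RT 41: heading 205 -> 164
FD 10: (-3.121,-10.828) -> (-12.734,-8.072) [heading=164, draw]
FD 10: (-12.734,-8.072) -> (-22.347,-5.315) [heading=164, draw]
PU: pen up
PU: pen up
Final: pos=(-22.347,-5.315), heading=164, 7 segment(s) drawn

Segment lengths:
  seg 1: (-6,-5) -> (-18,-5), length = 12
  seg 2: (-18,-5) -> (-14,-5), length = 4
  seg 3: (-14,-5) -> (-6,-5), length = 8
  seg 4: (-6,-5) -> (-19.435,-18.435), length = 19
  seg 5: (-19.435,-18.435) -> (-3.121,-10.828), length = 18
  seg 6: (-3.121,-10.828) -> (-12.734,-8.072), length = 10
  seg 7: (-12.734,-8.072) -> (-22.347,-5.315), length = 10
Total = 81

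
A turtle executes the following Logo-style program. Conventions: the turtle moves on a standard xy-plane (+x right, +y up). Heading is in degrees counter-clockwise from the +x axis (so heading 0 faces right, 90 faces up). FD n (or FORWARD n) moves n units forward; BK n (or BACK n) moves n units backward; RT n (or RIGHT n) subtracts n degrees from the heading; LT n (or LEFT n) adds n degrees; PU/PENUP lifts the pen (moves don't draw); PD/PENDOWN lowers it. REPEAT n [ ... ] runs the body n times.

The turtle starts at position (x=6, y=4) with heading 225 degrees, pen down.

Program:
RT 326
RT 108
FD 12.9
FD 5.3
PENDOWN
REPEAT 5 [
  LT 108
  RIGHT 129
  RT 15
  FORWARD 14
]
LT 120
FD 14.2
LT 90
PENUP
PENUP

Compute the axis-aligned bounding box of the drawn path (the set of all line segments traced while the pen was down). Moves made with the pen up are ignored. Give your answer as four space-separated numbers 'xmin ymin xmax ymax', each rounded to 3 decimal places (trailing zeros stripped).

Executing turtle program step by step:
Start: pos=(6,4), heading=225, pen down
RT 326: heading 225 -> 259
RT 108: heading 259 -> 151
FD 12.9: (6,4) -> (-5.283,10.254) [heading=151, draw]
FD 5.3: (-5.283,10.254) -> (-9.918,12.824) [heading=151, draw]
PD: pen down
REPEAT 5 [
  -- iteration 1/5 --
  LT 108: heading 151 -> 259
  RT 129: heading 259 -> 130
  RT 15: heading 130 -> 115
  FD 14: (-9.918,12.824) -> (-15.835,25.512) [heading=115, draw]
  -- iteration 2/5 --
  LT 108: heading 115 -> 223
  RT 129: heading 223 -> 94
  RT 15: heading 94 -> 79
  FD 14: (-15.835,25.512) -> (-13.163,39.255) [heading=79, draw]
  -- iteration 3/5 --
  LT 108: heading 79 -> 187
  RT 129: heading 187 -> 58
  RT 15: heading 58 -> 43
  FD 14: (-13.163,39.255) -> (-2.924,48.803) [heading=43, draw]
  -- iteration 4/5 --
  LT 108: heading 43 -> 151
  RT 129: heading 151 -> 22
  RT 15: heading 22 -> 7
  FD 14: (-2.924,48.803) -> (10.971,50.509) [heading=7, draw]
  -- iteration 5/5 --
  LT 108: heading 7 -> 115
  RT 129: heading 115 -> 346
  RT 15: heading 346 -> 331
  FD 14: (10.971,50.509) -> (23.216,43.721) [heading=331, draw]
]
LT 120: heading 331 -> 91
FD 14.2: (23.216,43.721) -> (22.968,57.919) [heading=91, draw]
LT 90: heading 91 -> 181
PU: pen up
PU: pen up
Final: pos=(22.968,57.919), heading=181, 8 segment(s) drawn

Segment endpoints: x in {-15.835, -13.163, -9.918, -5.283, -2.924, 6, 10.971, 22.968, 23.216}, y in {4, 10.254, 12.824, 25.512, 39.255, 43.721, 48.803, 50.509, 57.919}
xmin=-15.835, ymin=4, xmax=23.216, ymax=57.919

Answer: -15.835 4 23.216 57.919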